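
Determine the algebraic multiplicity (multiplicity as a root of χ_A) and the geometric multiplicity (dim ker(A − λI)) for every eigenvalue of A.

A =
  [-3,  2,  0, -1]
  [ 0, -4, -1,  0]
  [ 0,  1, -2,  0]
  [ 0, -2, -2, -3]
λ = -3: alg = 4, geom = 2

Step 1 — factor the characteristic polynomial to read off the algebraic multiplicities:
  χ_A(x) = (x + 3)^4

Step 2 — compute geometric multiplicities via the rank-nullity identity g(λ) = n − rank(A − λI):
  rank(A − (-3)·I) = 2, so dim ker(A − (-3)·I) = n − 2 = 2

Summary:
  λ = -3: algebraic multiplicity = 4, geometric multiplicity = 2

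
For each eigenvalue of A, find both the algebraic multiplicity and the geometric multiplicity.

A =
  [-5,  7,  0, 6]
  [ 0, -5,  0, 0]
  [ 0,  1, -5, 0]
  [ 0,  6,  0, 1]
λ = -5: alg = 3, geom = 2; λ = 1: alg = 1, geom = 1

Step 1 — factor the characteristic polynomial to read off the algebraic multiplicities:
  χ_A(x) = (x - 1)*(x + 5)^3

Step 2 — compute geometric multiplicities via the rank-nullity identity g(λ) = n − rank(A − λI):
  rank(A − (-5)·I) = 2, so dim ker(A − (-5)·I) = n − 2 = 2
  rank(A − (1)·I) = 3, so dim ker(A − (1)·I) = n − 3 = 1

Summary:
  λ = -5: algebraic multiplicity = 3, geometric multiplicity = 2
  λ = 1: algebraic multiplicity = 1, geometric multiplicity = 1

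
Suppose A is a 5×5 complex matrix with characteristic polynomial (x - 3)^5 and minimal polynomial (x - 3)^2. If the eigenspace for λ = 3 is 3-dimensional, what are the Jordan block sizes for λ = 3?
Block sizes for λ = 3: [2, 2, 1]

Step 1 — from the characteristic polynomial, algebraic multiplicity of λ = 3 is 5. From dim ker(A − (3)·I) = 3, there are exactly 3 Jordan blocks for λ = 3.
Step 2 — from the minimal polynomial, the factor (x − 3)^2 tells us the largest block for λ = 3 has size 2.
Step 3 — with total size 5, 3 blocks, and largest block 2, the block sizes (in nonincreasing order) are [2, 2, 1].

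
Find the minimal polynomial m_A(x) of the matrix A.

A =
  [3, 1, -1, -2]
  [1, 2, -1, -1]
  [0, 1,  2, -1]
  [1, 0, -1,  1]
x^2 - 4*x + 4

The characteristic polynomial is χ_A(x) = (x - 2)^4, so the eigenvalues are known. The minimal polynomial is
  m_A(x) = Π_λ (x − λ)^{k_λ}
where k_λ is the size of the *largest* Jordan block for λ (equivalently, the smallest k with (A − λI)^k v = 0 for every generalised eigenvector v of λ).

  λ = 2: largest Jordan block has size 2, contributing (x − 2)^2

So m_A(x) = (x - 2)^2 = x^2 - 4*x + 4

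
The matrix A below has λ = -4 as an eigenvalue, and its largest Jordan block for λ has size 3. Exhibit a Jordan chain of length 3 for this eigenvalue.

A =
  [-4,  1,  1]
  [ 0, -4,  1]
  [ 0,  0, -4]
A Jordan chain for λ = -4 of length 3:
v_1 = (1, 0, 0)ᵀ
v_2 = (1, 1, 0)ᵀ
v_3 = (0, 0, 1)ᵀ

Let N = A − (-4)·I. We want v_3 with N^3 v_3 = 0 but N^2 v_3 ≠ 0; then v_{j-1} := N · v_j for j = 3, …, 2.

Pick v_3 = (0, 0, 1)ᵀ.
Then v_2 = N · v_3 = (1, 1, 0)ᵀ.
Then v_1 = N · v_2 = (1, 0, 0)ᵀ.

Sanity check: (A − (-4)·I) v_1 = (0, 0, 0)ᵀ = 0. ✓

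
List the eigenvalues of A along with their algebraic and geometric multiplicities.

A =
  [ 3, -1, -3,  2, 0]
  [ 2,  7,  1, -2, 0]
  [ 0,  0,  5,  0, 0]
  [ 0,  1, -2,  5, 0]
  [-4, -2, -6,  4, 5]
λ = 5: alg = 5, geom = 3

Step 1 — factor the characteristic polynomial to read off the algebraic multiplicities:
  χ_A(x) = (x - 5)^5

Step 2 — compute geometric multiplicities via the rank-nullity identity g(λ) = n − rank(A − λI):
  rank(A − (5)·I) = 2, so dim ker(A − (5)·I) = n − 2 = 3

Summary:
  λ = 5: algebraic multiplicity = 5, geometric multiplicity = 3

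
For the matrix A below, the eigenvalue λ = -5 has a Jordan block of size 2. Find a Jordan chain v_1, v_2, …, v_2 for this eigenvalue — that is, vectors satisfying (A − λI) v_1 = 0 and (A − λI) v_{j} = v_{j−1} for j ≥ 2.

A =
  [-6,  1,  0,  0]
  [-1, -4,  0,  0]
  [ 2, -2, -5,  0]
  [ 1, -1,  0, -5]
A Jordan chain for λ = -5 of length 2:
v_1 = (-1, -1, 2, 1)ᵀ
v_2 = (1, 0, 0, 0)ᵀ

Let N = A − (-5)·I. We want v_2 with N^2 v_2 = 0 but N^1 v_2 ≠ 0; then v_{j-1} := N · v_j for j = 2, …, 2.

Pick v_2 = (1, 0, 0, 0)ᵀ.
Then v_1 = N · v_2 = (-1, -1, 2, 1)ᵀ.

Sanity check: (A − (-5)·I) v_1 = (0, 0, 0, 0)ᵀ = 0. ✓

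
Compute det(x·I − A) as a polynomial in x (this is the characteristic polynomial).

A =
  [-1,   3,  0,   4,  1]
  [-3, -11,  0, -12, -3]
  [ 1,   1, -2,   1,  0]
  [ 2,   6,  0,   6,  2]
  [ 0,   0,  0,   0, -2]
x^5 + 10*x^4 + 40*x^3 + 80*x^2 + 80*x + 32

Expanding det(x·I − A) (e.g. by cofactor expansion or by noting that A is similar to its Jordan form J, which has the same characteristic polynomial as A) gives
  χ_A(x) = x^5 + 10*x^4 + 40*x^3 + 80*x^2 + 80*x + 32
which factors as (x + 2)^5. The eigenvalues (with algebraic multiplicities) are λ = -2 with multiplicity 5.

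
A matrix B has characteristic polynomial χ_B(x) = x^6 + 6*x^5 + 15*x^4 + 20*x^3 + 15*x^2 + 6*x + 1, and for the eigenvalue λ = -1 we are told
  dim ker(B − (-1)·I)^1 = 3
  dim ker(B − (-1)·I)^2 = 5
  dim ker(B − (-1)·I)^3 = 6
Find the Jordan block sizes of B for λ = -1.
Block sizes for λ = -1: [3, 2, 1]

From the dimensions of kernels of powers, the number of Jordan blocks of size at least j is d_j − d_{j−1} where d_j = dim ker(N^j) (with d_0 = 0). Computing the differences gives [3, 2, 1].
The number of blocks of size exactly k is (#blocks of size ≥ k) − (#blocks of size ≥ k + 1), so the partition is: 1 block(s) of size 1, 1 block(s) of size 2, 1 block(s) of size 3.
In nonincreasing order the block sizes are [3, 2, 1].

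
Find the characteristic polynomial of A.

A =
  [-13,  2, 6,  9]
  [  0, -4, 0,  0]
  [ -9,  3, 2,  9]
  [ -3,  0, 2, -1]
x^4 + 16*x^3 + 96*x^2 + 256*x + 256

Expanding det(x·I − A) (e.g. by cofactor expansion or by noting that A is similar to its Jordan form J, which has the same characteristic polynomial as A) gives
  χ_A(x) = x^4 + 16*x^3 + 96*x^2 + 256*x + 256
which factors as (x + 4)^4. The eigenvalues (with algebraic multiplicities) are λ = -4 with multiplicity 4.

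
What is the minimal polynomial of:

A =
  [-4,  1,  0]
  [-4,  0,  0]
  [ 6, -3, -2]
x^2 + 4*x + 4

The characteristic polynomial is χ_A(x) = (x + 2)^3, so the eigenvalues are known. The minimal polynomial is
  m_A(x) = Π_λ (x − λ)^{k_λ}
where k_λ is the size of the *largest* Jordan block for λ (equivalently, the smallest k with (A − λI)^k v = 0 for every generalised eigenvector v of λ).

  λ = -2: largest Jordan block has size 2, contributing (x + 2)^2

So m_A(x) = (x + 2)^2 = x^2 + 4*x + 4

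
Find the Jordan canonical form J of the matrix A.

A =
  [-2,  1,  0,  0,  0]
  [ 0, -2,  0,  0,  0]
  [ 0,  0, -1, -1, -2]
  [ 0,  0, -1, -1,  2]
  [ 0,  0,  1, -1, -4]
J_2(-2) ⊕ J_2(-2) ⊕ J_1(-2)

The characteristic polynomial is
  det(x·I − A) = x^5 + 10*x^4 + 40*x^3 + 80*x^2 + 80*x + 32 = (x + 2)^5

Eigenvalues and multiplicities (the geometric multiplicity of λ is n − rank(A − λI), which equals the number of Jordan blocks for λ):
  λ = -2: algebraic multiplicity = 5, geometric multiplicity = 3

Determining the block sizes for each eigenvalue:
  λ = -2: with am = 5 and gm = 3, the partition is not yet determined (e.g. several partitions of 5 into 3 parts exist). Let N = A − (-2)·I. Computing rank(N^1) = 2, rank(N^2) = 0; the number of blocks of size ≥ j is rank(N^{j−1}) − rank(N^j), giving [3, 2]. So we have 2 block(s) of size 2, 1 block(s) of size 1 → block sizes [2, 2, 1]

Assembling the blocks gives a Jordan form
J =
  [-2,  1,  0,  0,  0]
  [ 0, -2,  0,  0,  0]
  [ 0,  0, -2,  1,  0]
  [ 0,  0,  0, -2,  0]
  [ 0,  0,  0,  0, -2]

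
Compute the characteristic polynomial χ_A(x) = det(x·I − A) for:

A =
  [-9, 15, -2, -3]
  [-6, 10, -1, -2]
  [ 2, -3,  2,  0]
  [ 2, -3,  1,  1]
x^4 - 4*x^3 + 6*x^2 - 4*x + 1

Expanding det(x·I − A) (e.g. by cofactor expansion or by noting that A is similar to its Jordan form J, which has the same characteristic polynomial as A) gives
  χ_A(x) = x^4 - 4*x^3 + 6*x^2 - 4*x + 1
which factors as (x - 1)^4. The eigenvalues (with algebraic multiplicities) are λ = 1 with multiplicity 4.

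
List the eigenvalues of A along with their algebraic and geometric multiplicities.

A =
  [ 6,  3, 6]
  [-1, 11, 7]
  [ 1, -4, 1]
λ = 6: alg = 3, geom = 1

Step 1 — factor the characteristic polynomial to read off the algebraic multiplicities:
  χ_A(x) = (x - 6)^3

Step 2 — compute geometric multiplicities via the rank-nullity identity g(λ) = n − rank(A − λI):
  rank(A − (6)·I) = 2, so dim ker(A − (6)·I) = n − 2 = 1

Summary:
  λ = 6: algebraic multiplicity = 3, geometric multiplicity = 1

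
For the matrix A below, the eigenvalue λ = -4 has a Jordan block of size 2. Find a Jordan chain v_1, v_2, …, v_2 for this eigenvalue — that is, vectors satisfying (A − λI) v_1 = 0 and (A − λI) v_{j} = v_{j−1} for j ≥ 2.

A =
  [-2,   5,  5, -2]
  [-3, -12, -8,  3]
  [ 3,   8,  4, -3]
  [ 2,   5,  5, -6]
A Jordan chain for λ = -4 of length 2:
v_1 = (2, -3, 3, 2)ᵀ
v_2 = (1, 0, 0, 0)ᵀ

Let N = A − (-4)·I. We want v_2 with N^2 v_2 = 0 but N^1 v_2 ≠ 0; then v_{j-1} := N · v_j for j = 2, …, 2.

Pick v_2 = (1, 0, 0, 0)ᵀ.
Then v_1 = N · v_2 = (2, -3, 3, 2)ᵀ.

Sanity check: (A − (-4)·I) v_1 = (0, 0, 0, 0)ᵀ = 0. ✓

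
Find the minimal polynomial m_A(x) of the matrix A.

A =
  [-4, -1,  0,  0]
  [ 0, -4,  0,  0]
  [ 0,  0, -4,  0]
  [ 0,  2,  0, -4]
x^2 + 8*x + 16

The characteristic polynomial is χ_A(x) = (x + 4)^4, so the eigenvalues are known. The minimal polynomial is
  m_A(x) = Π_λ (x − λ)^{k_λ}
where k_λ is the size of the *largest* Jordan block for λ (equivalently, the smallest k with (A − λI)^k v = 0 for every generalised eigenvector v of λ).

  λ = -4: largest Jordan block has size 2, contributing (x + 4)^2

So m_A(x) = (x + 4)^2 = x^2 + 8*x + 16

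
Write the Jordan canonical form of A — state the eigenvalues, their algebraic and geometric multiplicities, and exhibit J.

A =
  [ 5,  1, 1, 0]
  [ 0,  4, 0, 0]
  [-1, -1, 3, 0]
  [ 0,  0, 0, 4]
J_2(4) ⊕ J_1(4) ⊕ J_1(4)

The characteristic polynomial is
  det(x·I − A) = x^4 - 16*x^3 + 96*x^2 - 256*x + 256 = (x - 4)^4

Eigenvalues and multiplicities (the geometric multiplicity of λ is n − rank(A − λI), which equals the number of Jordan blocks for λ):
  λ = 4: algebraic multiplicity = 4, geometric multiplicity = 3

Determining the block sizes for each eigenvalue:
  λ = 4: 3 blocks summing to 4 forces exactly one block of size 2 and the rest size 1 → block sizes [2, 1, 1]

Assembling the blocks gives a Jordan form
J =
  [4, 1, 0, 0]
  [0, 4, 0, 0]
  [0, 0, 4, 0]
  [0, 0, 0, 4]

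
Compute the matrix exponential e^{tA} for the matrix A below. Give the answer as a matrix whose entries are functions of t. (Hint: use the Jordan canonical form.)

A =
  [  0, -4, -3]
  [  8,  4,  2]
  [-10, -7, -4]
e^{tA} =
  [1 - t^2, 5*t^2/2 - 4*t, 2*t^2 - 3*t]
  [6*t^2 + 8*t, -15*t^2 + 4*t + 1, -12*t^2 + 2*t]
  [-8*t^2 - 10*t, 20*t^2 - 7*t, 16*t^2 - 4*t + 1]

Strategy: write A = P · J · P⁻¹ where J is a Jordan canonical form, so e^{tA} = P · e^{tJ} · P⁻¹, and e^{tJ} can be computed block-by-block.

A has Jordan form
J =
  [0, 1, 0]
  [0, 0, 1]
  [0, 0, 0]
(up to reordering of blocks).

Per-block formulas:
  For a 3×3 Jordan block J_3(0): exp(t · J_3(0)) = e^(0t)·(I + t·N + (t^2/2)·N^2), where N is the 3×3 nilpotent shift.

After assembling e^{tJ} and conjugating by P, we get:

e^{tA} =
  [1 - t^2, 5*t^2/2 - 4*t, 2*t^2 - 3*t]
  [6*t^2 + 8*t, -15*t^2 + 4*t + 1, -12*t^2 + 2*t]
  [-8*t^2 - 10*t, 20*t^2 - 7*t, 16*t^2 - 4*t + 1]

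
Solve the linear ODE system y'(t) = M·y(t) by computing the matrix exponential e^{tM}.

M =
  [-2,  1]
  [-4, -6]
e^{tM} =
  [2*t*exp(-4*t) + exp(-4*t), t*exp(-4*t)]
  [-4*t*exp(-4*t), -2*t*exp(-4*t) + exp(-4*t)]

Strategy: write M = P · J · P⁻¹ where J is a Jordan canonical form, so e^{tM} = P · e^{tJ} · P⁻¹, and e^{tJ} can be computed block-by-block.

M has Jordan form
J =
  [-4,  1]
  [ 0, -4]
(up to reordering of blocks).

Per-block formulas:
  For a 2×2 Jordan block J_2(-4): exp(t · J_2(-4)) = e^(-4t)·(I + t·N), where N is the 2×2 nilpotent shift.

After assembling e^{tJ} and conjugating by P, we get:

e^{tM} =
  [2*t*exp(-4*t) + exp(-4*t), t*exp(-4*t)]
  [-4*t*exp(-4*t), -2*t*exp(-4*t) + exp(-4*t)]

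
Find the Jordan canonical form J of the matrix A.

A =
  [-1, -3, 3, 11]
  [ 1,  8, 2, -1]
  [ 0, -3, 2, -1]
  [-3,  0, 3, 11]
J_2(5) ⊕ J_2(5)

The characteristic polynomial is
  det(x·I − A) = x^4 - 20*x^3 + 150*x^2 - 500*x + 625 = (x - 5)^4

Eigenvalues and multiplicities (the geometric multiplicity of λ is n − rank(A − λI), which equals the number of Jordan blocks for λ):
  λ = 5: algebraic multiplicity = 4, geometric multiplicity = 2

Determining the block sizes for each eigenvalue:
  λ = 5: with am = 4 and gm = 2, the partition is not yet determined (e.g. several partitions of 4 into 2 parts exist). Let N = A − (5)·I. Computing rank(N^1) = 2, rank(N^2) = 0; the number of blocks of size ≥ j is rank(N^{j−1}) − rank(N^j), giving [2, 2]. So we have 2 block(s) of size 2 → block sizes [2, 2]

Assembling the blocks gives a Jordan form
J =
  [5, 1, 0, 0]
  [0, 5, 0, 0]
  [0, 0, 5, 1]
  [0, 0, 0, 5]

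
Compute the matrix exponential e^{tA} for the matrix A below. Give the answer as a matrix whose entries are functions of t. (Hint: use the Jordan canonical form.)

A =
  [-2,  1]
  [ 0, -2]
e^{tA} =
  [exp(-2*t), t*exp(-2*t)]
  [0, exp(-2*t)]

Strategy: write A = P · J · P⁻¹ where J is a Jordan canonical form, so e^{tA} = P · e^{tJ} · P⁻¹, and e^{tJ} can be computed block-by-block.

A has Jordan form
J =
  [-2,  1]
  [ 0, -2]
(up to reordering of blocks).

Per-block formulas:
  For a 2×2 Jordan block J_2(-2): exp(t · J_2(-2)) = e^(-2t)·(I + t·N), where N is the 2×2 nilpotent shift.

After assembling e^{tJ} and conjugating by P, we get:

e^{tA} =
  [exp(-2*t), t*exp(-2*t)]
  [0, exp(-2*t)]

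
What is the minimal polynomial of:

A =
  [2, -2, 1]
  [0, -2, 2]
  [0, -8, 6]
x^2 - 4*x + 4

The characteristic polynomial is χ_A(x) = (x - 2)^3, so the eigenvalues are known. The minimal polynomial is
  m_A(x) = Π_λ (x − λ)^{k_λ}
where k_λ is the size of the *largest* Jordan block for λ (equivalently, the smallest k with (A − λI)^k v = 0 for every generalised eigenvector v of λ).

  λ = 2: largest Jordan block has size 2, contributing (x − 2)^2

So m_A(x) = (x - 2)^2 = x^2 - 4*x + 4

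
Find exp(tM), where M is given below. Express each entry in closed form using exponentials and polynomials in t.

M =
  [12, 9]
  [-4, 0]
e^{tM} =
  [6*t*exp(6*t) + exp(6*t), 9*t*exp(6*t)]
  [-4*t*exp(6*t), -6*t*exp(6*t) + exp(6*t)]

Strategy: write M = P · J · P⁻¹ where J is a Jordan canonical form, so e^{tM} = P · e^{tJ} · P⁻¹, and e^{tJ} can be computed block-by-block.

M has Jordan form
J =
  [6, 1]
  [0, 6]
(up to reordering of blocks).

Per-block formulas:
  For a 2×2 Jordan block J_2(6): exp(t · J_2(6)) = e^(6t)·(I + t·N), where N is the 2×2 nilpotent shift.

After assembling e^{tJ} and conjugating by P, we get:

e^{tM} =
  [6*t*exp(6*t) + exp(6*t), 9*t*exp(6*t)]
  [-4*t*exp(6*t), -6*t*exp(6*t) + exp(6*t)]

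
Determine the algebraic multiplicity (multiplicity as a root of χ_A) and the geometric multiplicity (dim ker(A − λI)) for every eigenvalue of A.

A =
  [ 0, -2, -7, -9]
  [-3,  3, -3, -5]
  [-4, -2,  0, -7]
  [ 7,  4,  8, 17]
λ = 5: alg = 4, geom = 2

Step 1 — factor the characteristic polynomial to read off the algebraic multiplicities:
  χ_A(x) = (x - 5)^4

Step 2 — compute geometric multiplicities via the rank-nullity identity g(λ) = n − rank(A − λI):
  rank(A − (5)·I) = 2, so dim ker(A − (5)·I) = n − 2 = 2

Summary:
  λ = 5: algebraic multiplicity = 4, geometric multiplicity = 2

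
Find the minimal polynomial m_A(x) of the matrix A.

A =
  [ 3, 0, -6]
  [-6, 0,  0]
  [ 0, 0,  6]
x^3 - 9*x^2 + 18*x

The characteristic polynomial is χ_A(x) = x*(x - 6)*(x - 3), so the eigenvalues are known. The minimal polynomial is
  m_A(x) = Π_λ (x − λ)^{k_λ}
where k_λ is the size of the *largest* Jordan block for λ (equivalently, the smallest k with (A − λI)^k v = 0 for every generalised eigenvector v of λ).

  λ = 0: largest Jordan block has size 1, contributing (x − 0)
  λ = 3: largest Jordan block has size 1, contributing (x − 3)
  λ = 6: largest Jordan block has size 1, contributing (x − 6)

So m_A(x) = x*(x - 6)*(x - 3) = x^3 - 9*x^2 + 18*x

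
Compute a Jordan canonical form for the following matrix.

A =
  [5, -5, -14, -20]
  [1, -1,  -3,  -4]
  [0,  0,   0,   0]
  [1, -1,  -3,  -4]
J_3(0) ⊕ J_1(0)

The characteristic polynomial is
  det(x·I − A) = x^4

Eigenvalues and multiplicities (the geometric multiplicity of λ is n − rank(A − λI), which equals the number of Jordan blocks for λ):
  λ = 0: algebraic multiplicity = 4, geometric multiplicity = 2

Determining the block sizes for each eigenvalue:
  λ = 0: with am = 4 and gm = 2, the partition is not yet determined (e.g. several partitions of 4 into 2 parts exist). Let N = A − (0)·I. Computing rank(N^1) = 2, rank(N^2) = 1, rank(N^3) = 0; the number of blocks of size ≥ j is rank(N^{j−1}) − rank(N^j), giving [2, 1, 1]. So we have 1 block(s) of size 3, 1 block(s) of size 1 → block sizes [3, 1]

Assembling the blocks gives a Jordan form
J =
  [0, 1, 0, 0]
  [0, 0, 1, 0]
  [0, 0, 0, 0]
  [0, 0, 0, 0]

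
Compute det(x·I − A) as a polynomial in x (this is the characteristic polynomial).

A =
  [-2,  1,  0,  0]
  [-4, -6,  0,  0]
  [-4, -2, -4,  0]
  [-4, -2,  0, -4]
x^4 + 16*x^3 + 96*x^2 + 256*x + 256

Expanding det(x·I − A) (e.g. by cofactor expansion or by noting that A is similar to its Jordan form J, which has the same characteristic polynomial as A) gives
  χ_A(x) = x^4 + 16*x^3 + 96*x^2 + 256*x + 256
which factors as (x + 4)^4. The eigenvalues (with algebraic multiplicities) are λ = -4 with multiplicity 4.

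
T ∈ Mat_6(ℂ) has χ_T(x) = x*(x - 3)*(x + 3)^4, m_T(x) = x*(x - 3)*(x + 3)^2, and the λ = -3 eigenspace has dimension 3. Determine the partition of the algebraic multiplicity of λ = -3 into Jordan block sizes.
Block sizes for λ = -3: [2, 1, 1]

Step 1 — from the characteristic polynomial, algebraic multiplicity of λ = -3 is 4. From dim ker(T − (-3)·I) = 3, there are exactly 3 Jordan blocks for λ = -3.
Step 2 — from the minimal polynomial, the factor (x + 3)^2 tells us the largest block for λ = -3 has size 2.
Step 3 — with total size 4, 3 blocks, and largest block 2, the block sizes (in nonincreasing order) are [2, 1, 1].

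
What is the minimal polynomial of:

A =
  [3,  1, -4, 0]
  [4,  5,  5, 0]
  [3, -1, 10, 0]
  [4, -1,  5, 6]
x^3 - 18*x^2 + 108*x - 216

The characteristic polynomial is χ_A(x) = (x - 6)^4, so the eigenvalues are known. The minimal polynomial is
  m_A(x) = Π_λ (x − λ)^{k_λ}
where k_λ is the size of the *largest* Jordan block for λ (equivalently, the smallest k with (A − λI)^k v = 0 for every generalised eigenvector v of λ).

  λ = 6: largest Jordan block has size 3, contributing (x − 6)^3

So m_A(x) = (x - 6)^3 = x^3 - 18*x^2 + 108*x - 216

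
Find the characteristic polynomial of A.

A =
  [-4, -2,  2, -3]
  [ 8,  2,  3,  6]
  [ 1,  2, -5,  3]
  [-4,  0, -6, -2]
x^4 + 9*x^3 + 30*x^2 + 44*x + 24

Expanding det(x·I − A) (e.g. by cofactor expansion or by noting that A is similar to its Jordan form J, which has the same characteristic polynomial as A) gives
  χ_A(x) = x^4 + 9*x^3 + 30*x^2 + 44*x + 24
which factors as (x + 2)^3*(x + 3). The eigenvalues (with algebraic multiplicities) are λ = -3 with multiplicity 1, λ = -2 with multiplicity 3.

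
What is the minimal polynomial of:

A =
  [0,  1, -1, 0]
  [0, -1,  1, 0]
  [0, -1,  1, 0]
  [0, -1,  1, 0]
x^2

The characteristic polynomial is χ_A(x) = x^4, so the eigenvalues are known. The minimal polynomial is
  m_A(x) = Π_λ (x − λ)^{k_λ}
where k_λ is the size of the *largest* Jordan block for λ (equivalently, the smallest k with (A − λI)^k v = 0 for every generalised eigenvector v of λ).

  λ = 0: largest Jordan block has size 2, contributing (x − 0)^2

So m_A(x) = x^2 = x^2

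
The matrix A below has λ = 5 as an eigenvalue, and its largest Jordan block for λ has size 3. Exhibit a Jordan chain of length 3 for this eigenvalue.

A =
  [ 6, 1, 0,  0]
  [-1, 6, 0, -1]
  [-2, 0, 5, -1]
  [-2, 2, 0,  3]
A Jordan chain for λ = 5 of length 3:
v_1 = (2, -2, -4, -4)ᵀ
v_2 = (1, 1, 0, 2)ᵀ
v_3 = (0, 1, 0, 0)ᵀ

Let N = A − (5)·I. We want v_3 with N^3 v_3 = 0 but N^2 v_3 ≠ 0; then v_{j-1} := N · v_j for j = 3, …, 2.

Pick v_3 = (0, 1, 0, 0)ᵀ.
Then v_2 = N · v_3 = (1, 1, 0, 2)ᵀ.
Then v_1 = N · v_2 = (2, -2, -4, -4)ᵀ.

Sanity check: (A − (5)·I) v_1 = (0, 0, 0, 0)ᵀ = 0. ✓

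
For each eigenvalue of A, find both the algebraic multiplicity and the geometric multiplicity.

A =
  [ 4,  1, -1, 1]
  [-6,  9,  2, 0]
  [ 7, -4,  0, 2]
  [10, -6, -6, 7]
λ = 5: alg = 4, geom = 2

Step 1 — factor the characteristic polynomial to read off the algebraic multiplicities:
  χ_A(x) = (x - 5)^4

Step 2 — compute geometric multiplicities via the rank-nullity identity g(λ) = n − rank(A − λI):
  rank(A − (5)·I) = 2, so dim ker(A − (5)·I) = n − 2 = 2

Summary:
  λ = 5: algebraic multiplicity = 4, geometric multiplicity = 2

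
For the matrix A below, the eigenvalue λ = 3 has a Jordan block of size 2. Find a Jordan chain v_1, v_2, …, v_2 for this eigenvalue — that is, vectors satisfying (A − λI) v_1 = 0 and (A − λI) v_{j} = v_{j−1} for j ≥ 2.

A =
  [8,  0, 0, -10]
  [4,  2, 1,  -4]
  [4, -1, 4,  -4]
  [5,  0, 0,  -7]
A Jordan chain for λ = 3 of length 2:
v_1 = (0, -1, -1, 0)ᵀ
v_2 = (0, 1, 0, 0)ᵀ

Let N = A − (3)·I. We want v_2 with N^2 v_2 = 0 but N^1 v_2 ≠ 0; then v_{j-1} := N · v_j for j = 2, …, 2.

Pick v_2 = (0, 1, 0, 0)ᵀ.
Then v_1 = N · v_2 = (0, -1, -1, 0)ᵀ.

Sanity check: (A − (3)·I) v_1 = (0, 0, 0, 0)ᵀ = 0. ✓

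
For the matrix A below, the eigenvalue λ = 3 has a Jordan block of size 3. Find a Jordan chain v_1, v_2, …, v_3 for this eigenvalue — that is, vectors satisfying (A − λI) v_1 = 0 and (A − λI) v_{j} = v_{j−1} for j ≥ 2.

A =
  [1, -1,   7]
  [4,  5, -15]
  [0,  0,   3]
A Jordan chain for λ = 3 of length 3:
v_1 = (1, -2, 0)ᵀ
v_2 = (7, -15, 0)ᵀ
v_3 = (0, 0, 1)ᵀ

Let N = A − (3)·I. We want v_3 with N^3 v_3 = 0 but N^2 v_3 ≠ 0; then v_{j-1} := N · v_j for j = 3, …, 2.

Pick v_3 = (0, 0, 1)ᵀ.
Then v_2 = N · v_3 = (7, -15, 0)ᵀ.
Then v_1 = N · v_2 = (1, -2, 0)ᵀ.

Sanity check: (A − (3)·I) v_1 = (0, 0, 0)ᵀ = 0. ✓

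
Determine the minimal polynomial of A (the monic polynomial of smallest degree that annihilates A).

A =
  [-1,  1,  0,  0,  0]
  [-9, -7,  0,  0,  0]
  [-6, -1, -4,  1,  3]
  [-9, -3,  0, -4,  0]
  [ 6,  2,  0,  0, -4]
x^2 + 8*x + 16

The characteristic polynomial is χ_A(x) = (x + 4)^5, so the eigenvalues are known. The minimal polynomial is
  m_A(x) = Π_λ (x − λ)^{k_λ}
where k_λ is the size of the *largest* Jordan block for λ (equivalently, the smallest k with (A − λI)^k v = 0 for every generalised eigenvector v of λ).

  λ = -4: largest Jordan block has size 2, contributing (x + 4)^2

So m_A(x) = (x + 4)^2 = x^2 + 8*x + 16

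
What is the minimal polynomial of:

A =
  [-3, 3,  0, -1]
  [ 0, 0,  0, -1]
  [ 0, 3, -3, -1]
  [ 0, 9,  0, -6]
x^2 + 6*x + 9

The characteristic polynomial is χ_A(x) = (x + 3)^4, so the eigenvalues are known. The minimal polynomial is
  m_A(x) = Π_λ (x − λ)^{k_λ}
where k_λ is the size of the *largest* Jordan block for λ (equivalently, the smallest k with (A − λI)^k v = 0 for every generalised eigenvector v of λ).

  λ = -3: largest Jordan block has size 2, contributing (x + 3)^2

So m_A(x) = (x + 3)^2 = x^2 + 6*x + 9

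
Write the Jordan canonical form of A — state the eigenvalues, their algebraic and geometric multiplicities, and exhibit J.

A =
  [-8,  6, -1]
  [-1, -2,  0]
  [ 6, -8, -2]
J_3(-4)

The characteristic polynomial is
  det(x·I − A) = x^3 + 12*x^2 + 48*x + 64 = (x + 4)^3

Eigenvalues and multiplicities (the geometric multiplicity of λ is n − rank(A − λI), which equals the number of Jordan blocks for λ):
  λ = -4: algebraic multiplicity = 3, geometric multiplicity = 1

Determining the block sizes for each eigenvalue:
  λ = -4: one block (gm = 1), so the single block has size am = 3 → block sizes [3]

Assembling the blocks gives a Jordan form
J =
  [-4,  1,  0]
  [ 0, -4,  1]
  [ 0,  0, -4]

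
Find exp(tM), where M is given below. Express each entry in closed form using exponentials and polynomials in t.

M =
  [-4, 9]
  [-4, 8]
e^{tM} =
  [-6*t*exp(2*t) + exp(2*t), 9*t*exp(2*t)]
  [-4*t*exp(2*t), 6*t*exp(2*t) + exp(2*t)]

Strategy: write M = P · J · P⁻¹ where J is a Jordan canonical form, so e^{tM} = P · e^{tJ} · P⁻¹, and e^{tJ} can be computed block-by-block.

M has Jordan form
J =
  [2, 1]
  [0, 2]
(up to reordering of blocks).

Per-block formulas:
  For a 2×2 Jordan block J_2(2): exp(t · J_2(2)) = e^(2t)·(I + t·N), where N is the 2×2 nilpotent shift.

After assembling e^{tJ} and conjugating by P, we get:

e^{tM} =
  [-6*t*exp(2*t) + exp(2*t), 9*t*exp(2*t)]
  [-4*t*exp(2*t), 6*t*exp(2*t) + exp(2*t)]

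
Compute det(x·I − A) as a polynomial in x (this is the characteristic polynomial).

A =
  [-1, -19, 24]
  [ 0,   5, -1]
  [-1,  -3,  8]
x^3 - 12*x^2 + 48*x - 64

Expanding det(x·I − A) (e.g. by cofactor expansion or by noting that A is similar to its Jordan form J, which has the same characteristic polynomial as A) gives
  χ_A(x) = x^3 - 12*x^2 + 48*x - 64
which factors as (x - 4)^3. The eigenvalues (with algebraic multiplicities) are λ = 4 with multiplicity 3.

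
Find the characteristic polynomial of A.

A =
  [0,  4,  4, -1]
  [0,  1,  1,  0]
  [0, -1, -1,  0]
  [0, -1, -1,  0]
x^4

Expanding det(x·I − A) (e.g. by cofactor expansion or by noting that A is similar to its Jordan form J, which has the same characteristic polynomial as A) gives
  χ_A(x) = x^4
which factors as x^4. The eigenvalues (with algebraic multiplicities) are λ = 0 with multiplicity 4.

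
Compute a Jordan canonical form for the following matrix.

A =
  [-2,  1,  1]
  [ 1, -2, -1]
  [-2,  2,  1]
J_2(-1) ⊕ J_1(-1)

The characteristic polynomial is
  det(x·I − A) = x^3 + 3*x^2 + 3*x + 1 = (x + 1)^3

Eigenvalues and multiplicities (the geometric multiplicity of λ is n − rank(A − λI), which equals the number of Jordan blocks for λ):
  λ = -1: algebraic multiplicity = 3, geometric multiplicity = 2

Determining the block sizes for each eigenvalue:
  λ = -1: 2 blocks summing to 3 forces exactly one block of size 2 and the rest size 1 → block sizes [2, 1]

Assembling the blocks gives a Jordan form
J =
  [-1,  1,  0]
  [ 0, -1,  0]
  [ 0,  0, -1]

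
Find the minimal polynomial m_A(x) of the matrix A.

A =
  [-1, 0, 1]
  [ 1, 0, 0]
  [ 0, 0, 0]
x^3 + x^2

The characteristic polynomial is χ_A(x) = x^2*(x + 1), so the eigenvalues are known. The minimal polynomial is
  m_A(x) = Π_λ (x − λ)^{k_λ}
where k_λ is the size of the *largest* Jordan block for λ (equivalently, the smallest k with (A − λI)^k v = 0 for every generalised eigenvector v of λ).

  λ = -1: largest Jordan block has size 1, contributing (x + 1)
  λ = 0: largest Jordan block has size 2, contributing (x − 0)^2

So m_A(x) = x^2*(x + 1) = x^3 + x^2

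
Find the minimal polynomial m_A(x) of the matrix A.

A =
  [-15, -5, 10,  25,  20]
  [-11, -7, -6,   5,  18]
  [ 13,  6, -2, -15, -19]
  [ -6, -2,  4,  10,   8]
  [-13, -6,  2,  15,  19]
x^3 - 5*x^2

The characteristic polynomial is χ_A(x) = x^4*(x - 5), so the eigenvalues are known. The minimal polynomial is
  m_A(x) = Π_λ (x − λ)^{k_λ}
where k_λ is the size of the *largest* Jordan block for λ (equivalently, the smallest k with (A − λI)^k v = 0 for every generalised eigenvector v of λ).

  λ = 0: largest Jordan block has size 2, contributing (x − 0)^2
  λ = 5: largest Jordan block has size 1, contributing (x − 5)

So m_A(x) = x^2*(x - 5) = x^3 - 5*x^2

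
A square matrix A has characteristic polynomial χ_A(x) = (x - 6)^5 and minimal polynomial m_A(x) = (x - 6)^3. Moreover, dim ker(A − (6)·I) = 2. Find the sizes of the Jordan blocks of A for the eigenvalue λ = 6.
Block sizes for λ = 6: [3, 2]

Step 1 — from the characteristic polynomial, algebraic multiplicity of λ = 6 is 5. From dim ker(A − (6)·I) = 2, there are exactly 2 Jordan blocks for λ = 6.
Step 2 — from the minimal polynomial, the factor (x − 6)^3 tells us the largest block for λ = 6 has size 3.
Step 3 — with total size 5, 2 blocks, and largest block 3, the block sizes (in nonincreasing order) are [3, 2].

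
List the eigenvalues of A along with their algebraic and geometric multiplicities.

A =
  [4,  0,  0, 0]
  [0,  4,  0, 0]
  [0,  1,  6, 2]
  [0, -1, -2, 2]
λ = 4: alg = 4, geom = 3

Step 1 — factor the characteristic polynomial to read off the algebraic multiplicities:
  χ_A(x) = (x - 4)^4

Step 2 — compute geometric multiplicities via the rank-nullity identity g(λ) = n − rank(A − λI):
  rank(A − (4)·I) = 1, so dim ker(A − (4)·I) = n − 1 = 3

Summary:
  λ = 4: algebraic multiplicity = 4, geometric multiplicity = 3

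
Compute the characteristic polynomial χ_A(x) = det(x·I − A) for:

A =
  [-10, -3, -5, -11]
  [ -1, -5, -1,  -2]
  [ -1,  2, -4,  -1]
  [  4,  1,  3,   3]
x^4 + 16*x^3 + 96*x^2 + 256*x + 256

Expanding det(x·I − A) (e.g. by cofactor expansion or by noting that A is similar to its Jordan form J, which has the same characteristic polynomial as A) gives
  χ_A(x) = x^4 + 16*x^3 + 96*x^2 + 256*x + 256
which factors as (x + 4)^4. The eigenvalues (with algebraic multiplicities) are λ = -4 with multiplicity 4.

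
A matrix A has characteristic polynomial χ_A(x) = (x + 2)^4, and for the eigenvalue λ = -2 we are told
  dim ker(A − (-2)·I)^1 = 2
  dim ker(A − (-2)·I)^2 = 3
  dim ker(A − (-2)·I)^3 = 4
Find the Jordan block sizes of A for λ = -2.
Block sizes for λ = -2: [3, 1]

From the dimensions of kernels of powers, the number of Jordan blocks of size at least j is d_j − d_{j−1} where d_j = dim ker(N^j) (with d_0 = 0). Computing the differences gives [2, 1, 1].
The number of blocks of size exactly k is (#blocks of size ≥ k) − (#blocks of size ≥ k + 1), so the partition is: 1 block(s) of size 1, 1 block(s) of size 3.
In nonincreasing order the block sizes are [3, 1].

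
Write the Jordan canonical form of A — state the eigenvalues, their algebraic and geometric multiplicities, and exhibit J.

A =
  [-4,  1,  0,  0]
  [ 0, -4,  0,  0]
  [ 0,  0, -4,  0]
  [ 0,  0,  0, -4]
J_2(-4) ⊕ J_1(-4) ⊕ J_1(-4)

The characteristic polynomial is
  det(x·I − A) = x^4 + 16*x^3 + 96*x^2 + 256*x + 256 = (x + 4)^4

Eigenvalues and multiplicities (the geometric multiplicity of λ is n − rank(A − λI), which equals the number of Jordan blocks for λ):
  λ = -4: algebraic multiplicity = 4, geometric multiplicity = 3

Determining the block sizes for each eigenvalue:
  λ = -4: 3 blocks summing to 4 forces exactly one block of size 2 and the rest size 1 → block sizes [2, 1, 1]

Assembling the blocks gives a Jordan form
J =
  [-4,  1,  0,  0]
  [ 0, -4,  0,  0]
  [ 0,  0, -4,  0]
  [ 0,  0,  0, -4]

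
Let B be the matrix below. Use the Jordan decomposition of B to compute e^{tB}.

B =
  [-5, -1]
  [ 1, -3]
e^{tB} =
  [-t*exp(-4*t) + exp(-4*t), -t*exp(-4*t)]
  [t*exp(-4*t), t*exp(-4*t) + exp(-4*t)]

Strategy: write B = P · J · P⁻¹ where J is a Jordan canonical form, so e^{tB} = P · e^{tJ} · P⁻¹, and e^{tJ} can be computed block-by-block.

B has Jordan form
J =
  [-4,  1]
  [ 0, -4]
(up to reordering of blocks).

Per-block formulas:
  For a 2×2 Jordan block J_2(-4): exp(t · J_2(-4)) = e^(-4t)·(I + t·N), where N is the 2×2 nilpotent shift.

After assembling e^{tJ} and conjugating by P, we get:

e^{tB} =
  [-t*exp(-4*t) + exp(-4*t), -t*exp(-4*t)]
  [t*exp(-4*t), t*exp(-4*t) + exp(-4*t)]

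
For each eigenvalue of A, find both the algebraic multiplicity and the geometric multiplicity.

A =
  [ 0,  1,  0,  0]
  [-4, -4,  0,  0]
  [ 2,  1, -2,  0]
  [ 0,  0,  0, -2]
λ = -2: alg = 4, geom = 3

Step 1 — factor the characteristic polynomial to read off the algebraic multiplicities:
  χ_A(x) = (x + 2)^4

Step 2 — compute geometric multiplicities via the rank-nullity identity g(λ) = n − rank(A − λI):
  rank(A − (-2)·I) = 1, so dim ker(A − (-2)·I) = n − 1 = 3

Summary:
  λ = -2: algebraic multiplicity = 4, geometric multiplicity = 3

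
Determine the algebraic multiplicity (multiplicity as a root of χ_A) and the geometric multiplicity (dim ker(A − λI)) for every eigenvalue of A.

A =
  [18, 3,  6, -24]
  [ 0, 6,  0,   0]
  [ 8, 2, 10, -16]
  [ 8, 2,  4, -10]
λ = 6: alg = 4, geom = 3

Step 1 — factor the characteristic polynomial to read off the algebraic multiplicities:
  χ_A(x) = (x - 6)^4

Step 2 — compute geometric multiplicities via the rank-nullity identity g(λ) = n − rank(A − λI):
  rank(A − (6)·I) = 1, so dim ker(A − (6)·I) = n − 1 = 3

Summary:
  λ = 6: algebraic multiplicity = 4, geometric multiplicity = 3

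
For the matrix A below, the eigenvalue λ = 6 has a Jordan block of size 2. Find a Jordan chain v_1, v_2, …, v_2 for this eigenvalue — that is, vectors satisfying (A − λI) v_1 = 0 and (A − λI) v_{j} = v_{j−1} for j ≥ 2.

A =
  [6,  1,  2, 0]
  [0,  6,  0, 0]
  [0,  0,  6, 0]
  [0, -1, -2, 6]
A Jordan chain for λ = 6 of length 2:
v_1 = (1, 0, 0, -1)ᵀ
v_2 = (0, 1, 0, 0)ᵀ

Let N = A − (6)·I. We want v_2 with N^2 v_2 = 0 but N^1 v_2 ≠ 0; then v_{j-1} := N · v_j for j = 2, …, 2.

Pick v_2 = (0, 1, 0, 0)ᵀ.
Then v_1 = N · v_2 = (1, 0, 0, -1)ᵀ.

Sanity check: (A − (6)·I) v_1 = (0, 0, 0, 0)ᵀ = 0. ✓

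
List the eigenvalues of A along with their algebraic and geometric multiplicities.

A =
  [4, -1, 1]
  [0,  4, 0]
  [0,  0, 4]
λ = 4: alg = 3, geom = 2

Step 1 — factor the characteristic polynomial to read off the algebraic multiplicities:
  χ_A(x) = (x - 4)^3

Step 2 — compute geometric multiplicities via the rank-nullity identity g(λ) = n − rank(A − λI):
  rank(A − (4)·I) = 1, so dim ker(A − (4)·I) = n − 1 = 2

Summary:
  λ = 4: algebraic multiplicity = 3, geometric multiplicity = 2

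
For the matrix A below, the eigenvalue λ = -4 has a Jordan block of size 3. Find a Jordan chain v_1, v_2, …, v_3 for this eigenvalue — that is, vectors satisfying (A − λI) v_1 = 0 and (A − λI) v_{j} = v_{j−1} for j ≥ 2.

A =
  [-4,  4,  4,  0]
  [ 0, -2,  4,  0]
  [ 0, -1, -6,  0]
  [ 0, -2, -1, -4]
A Jordan chain for λ = -4 of length 3:
v_1 = (4, 0, 0, -3)ᵀ
v_2 = (4, 2, -1, -2)ᵀ
v_3 = (0, 1, 0, 0)ᵀ

Let N = A − (-4)·I. We want v_3 with N^3 v_3 = 0 but N^2 v_3 ≠ 0; then v_{j-1} := N · v_j for j = 3, …, 2.

Pick v_3 = (0, 1, 0, 0)ᵀ.
Then v_2 = N · v_3 = (4, 2, -1, -2)ᵀ.
Then v_1 = N · v_2 = (4, 0, 0, -3)ᵀ.

Sanity check: (A − (-4)·I) v_1 = (0, 0, 0, 0)ᵀ = 0. ✓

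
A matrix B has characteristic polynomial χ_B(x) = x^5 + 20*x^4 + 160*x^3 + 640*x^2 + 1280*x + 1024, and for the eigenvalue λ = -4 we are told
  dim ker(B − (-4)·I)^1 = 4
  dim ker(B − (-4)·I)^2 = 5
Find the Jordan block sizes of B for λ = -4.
Block sizes for λ = -4: [2, 1, 1, 1]

From the dimensions of kernels of powers, the number of Jordan blocks of size at least j is d_j − d_{j−1} where d_j = dim ker(N^j) (with d_0 = 0). Computing the differences gives [4, 1].
The number of blocks of size exactly k is (#blocks of size ≥ k) − (#blocks of size ≥ k + 1), so the partition is: 3 block(s) of size 1, 1 block(s) of size 2.
In nonincreasing order the block sizes are [2, 1, 1, 1].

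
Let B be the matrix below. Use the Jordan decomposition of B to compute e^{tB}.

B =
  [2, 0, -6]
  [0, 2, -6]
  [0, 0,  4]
e^{tB} =
  [exp(2*t), 0, -3*exp(4*t) + 3*exp(2*t)]
  [0, exp(2*t), -3*exp(4*t) + 3*exp(2*t)]
  [0, 0, exp(4*t)]

Strategy: write B = P · J · P⁻¹ where J is a Jordan canonical form, so e^{tB} = P · e^{tJ} · P⁻¹, and e^{tJ} can be computed block-by-block.

B has Jordan form
J =
  [2, 0, 0]
  [0, 2, 0]
  [0, 0, 4]
(up to reordering of blocks).

Per-block formulas:
  For a 1×1 block at λ = 4: exp(t · [4]) = [e^(4t)].
  For a 1×1 block at λ = 2: exp(t · [2]) = [e^(2t)].

After assembling e^{tJ} and conjugating by P, we get:

e^{tB} =
  [exp(2*t), 0, -3*exp(4*t) + 3*exp(2*t)]
  [0, exp(2*t), -3*exp(4*t) + 3*exp(2*t)]
  [0, 0, exp(4*t)]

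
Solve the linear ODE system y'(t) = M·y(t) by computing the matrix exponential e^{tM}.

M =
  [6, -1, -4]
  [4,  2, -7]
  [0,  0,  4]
e^{tM} =
  [2*t*exp(4*t) + exp(4*t), -t*exp(4*t), -t^2*exp(4*t)/2 - 4*t*exp(4*t)]
  [4*t*exp(4*t), -2*t*exp(4*t) + exp(4*t), -t^2*exp(4*t) - 7*t*exp(4*t)]
  [0, 0, exp(4*t)]

Strategy: write M = P · J · P⁻¹ where J is a Jordan canonical form, so e^{tM} = P · e^{tJ} · P⁻¹, and e^{tJ} can be computed block-by-block.

M has Jordan form
J =
  [4, 1, 0]
  [0, 4, 1]
  [0, 0, 4]
(up to reordering of blocks).

Per-block formulas:
  For a 3×3 Jordan block J_3(4): exp(t · J_3(4)) = e^(4t)·(I + t·N + (t^2/2)·N^2), where N is the 3×3 nilpotent shift.

After assembling e^{tJ} and conjugating by P, we get:

e^{tM} =
  [2*t*exp(4*t) + exp(4*t), -t*exp(4*t), -t^2*exp(4*t)/2 - 4*t*exp(4*t)]
  [4*t*exp(4*t), -2*t*exp(4*t) + exp(4*t), -t^2*exp(4*t) - 7*t*exp(4*t)]
  [0, 0, exp(4*t)]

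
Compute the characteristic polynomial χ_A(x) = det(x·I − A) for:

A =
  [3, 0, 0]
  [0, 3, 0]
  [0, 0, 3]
x^3 - 9*x^2 + 27*x - 27

Expanding det(x·I − A) (e.g. by cofactor expansion or by noting that A is similar to its Jordan form J, which has the same characteristic polynomial as A) gives
  χ_A(x) = x^3 - 9*x^2 + 27*x - 27
which factors as (x - 3)^3. The eigenvalues (with algebraic multiplicities) are λ = 3 with multiplicity 3.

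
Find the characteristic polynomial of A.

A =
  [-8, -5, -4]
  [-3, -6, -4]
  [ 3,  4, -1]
x^3 + 15*x^2 + 75*x + 125

Expanding det(x·I − A) (e.g. by cofactor expansion or by noting that A is similar to its Jordan form J, which has the same characteristic polynomial as A) gives
  χ_A(x) = x^3 + 15*x^2 + 75*x + 125
which factors as (x + 5)^3. The eigenvalues (with algebraic multiplicities) are λ = -5 with multiplicity 3.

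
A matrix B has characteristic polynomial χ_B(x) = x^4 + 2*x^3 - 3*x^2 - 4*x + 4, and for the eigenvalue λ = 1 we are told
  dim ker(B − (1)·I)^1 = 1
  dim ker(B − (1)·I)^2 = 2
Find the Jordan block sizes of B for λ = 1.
Block sizes for λ = 1: [2]

From the dimensions of kernels of powers, the number of Jordan blocks of size at least j is d_j − d_{j−1} where d_j = dim ker(N^j) (with d_0 = 0). Computing the differences gives [1, 1].
The number of blocks of size exactly k is (#blocks of size ≥ k) − (#blocks of size ≥ k + 1), so the partition is: 1 block(s) of size 2.
In nonincreasing order the block sizes are [2].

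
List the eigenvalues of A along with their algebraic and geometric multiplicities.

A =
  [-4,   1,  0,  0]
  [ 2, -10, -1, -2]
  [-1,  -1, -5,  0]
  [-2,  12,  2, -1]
λ = -5: alg = 4, geom = 2

Step 1 — factor the characteristic polynomial to read off the algebraic multiplicities:
  χ_A(x) = (x + 5)^4

Step 2 — compute geometric multiplicities via the rank-nullity identity g(λ) = n − rank(A − λI):
  rank(A − (-5)·I) = 2, so dim ker(A − (-5)·I) = n − 2 = 2

Summary:
  λ = -5: algebraic multiplicity = 4, geometric multiplicity = 2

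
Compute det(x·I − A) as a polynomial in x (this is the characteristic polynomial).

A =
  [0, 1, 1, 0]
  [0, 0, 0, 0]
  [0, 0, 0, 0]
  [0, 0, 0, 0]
x^4

Expanding det(x·I − A) (e.g. by cofactor expansion or by noting that A is similar to its Jordan form J, which has the same characteristic polynomial as A) gives
  χ_A(x) = x^4
which factors as x^4. The eigenvalues (with algebraic multiplicities) are λ = 0 with multiplicity 4.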